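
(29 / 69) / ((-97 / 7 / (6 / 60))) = -203 / 66930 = -0.00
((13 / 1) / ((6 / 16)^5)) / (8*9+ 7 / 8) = 3407872 / 141669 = 24.06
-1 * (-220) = 220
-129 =-129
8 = 8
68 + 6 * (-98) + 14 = -506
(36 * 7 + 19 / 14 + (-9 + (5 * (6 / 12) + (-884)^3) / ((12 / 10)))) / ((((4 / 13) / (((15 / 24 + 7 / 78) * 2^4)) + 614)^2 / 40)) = -61074.59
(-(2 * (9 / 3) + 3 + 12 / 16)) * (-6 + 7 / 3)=143 / 4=35.75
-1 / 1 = -1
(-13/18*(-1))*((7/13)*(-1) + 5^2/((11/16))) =5123/198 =25.87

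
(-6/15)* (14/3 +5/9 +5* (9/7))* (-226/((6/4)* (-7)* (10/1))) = -331768/33075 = -10.03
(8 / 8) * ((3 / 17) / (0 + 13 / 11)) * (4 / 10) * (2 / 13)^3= 528 / 2427685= 0.00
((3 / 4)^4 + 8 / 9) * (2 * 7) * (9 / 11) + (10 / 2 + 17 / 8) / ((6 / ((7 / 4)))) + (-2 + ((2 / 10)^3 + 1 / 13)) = 31961429 / 2288000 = 13.97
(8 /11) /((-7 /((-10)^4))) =-80000 /77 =-1038.96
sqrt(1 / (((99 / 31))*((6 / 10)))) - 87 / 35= -87 / 35 + sqrt(5115) / 99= -1.76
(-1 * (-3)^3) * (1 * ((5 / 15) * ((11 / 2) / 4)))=99 / 8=12.38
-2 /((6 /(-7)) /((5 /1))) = 35 /3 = 11.67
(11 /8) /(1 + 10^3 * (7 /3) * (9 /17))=187 /168136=0.00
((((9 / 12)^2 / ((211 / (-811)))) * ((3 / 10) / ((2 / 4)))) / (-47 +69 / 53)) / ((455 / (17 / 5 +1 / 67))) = 12765951 / 59919674500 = 0.00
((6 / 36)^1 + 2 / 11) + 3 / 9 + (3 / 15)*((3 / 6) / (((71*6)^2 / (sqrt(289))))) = 13610887 / 19962360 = 0.68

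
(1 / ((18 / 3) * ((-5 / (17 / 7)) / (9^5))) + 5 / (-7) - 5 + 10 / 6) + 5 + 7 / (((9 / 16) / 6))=-987953 / 210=-4704.54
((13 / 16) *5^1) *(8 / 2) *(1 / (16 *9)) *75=1625 / 192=8.46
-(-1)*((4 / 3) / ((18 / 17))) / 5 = 34 / 135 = 0.25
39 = 39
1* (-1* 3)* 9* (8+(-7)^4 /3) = -21825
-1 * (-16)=16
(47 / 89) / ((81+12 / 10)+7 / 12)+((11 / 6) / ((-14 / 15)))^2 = 1339451455 / 346577392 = 3.86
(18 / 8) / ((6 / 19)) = 57 / 8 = 7.12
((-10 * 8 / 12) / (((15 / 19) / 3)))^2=5776 / 9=641.78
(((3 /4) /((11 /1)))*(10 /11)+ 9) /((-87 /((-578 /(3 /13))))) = 2746367 /10527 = 260.89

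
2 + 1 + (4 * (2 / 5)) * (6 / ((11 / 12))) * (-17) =-9627 / 55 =-175.04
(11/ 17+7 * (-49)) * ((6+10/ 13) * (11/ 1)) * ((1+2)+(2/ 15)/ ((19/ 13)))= -330889504/ 4199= -78801.98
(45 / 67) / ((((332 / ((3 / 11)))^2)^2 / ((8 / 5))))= 729 / 1489731123519584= 0.00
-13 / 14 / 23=-13 / 322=-0.04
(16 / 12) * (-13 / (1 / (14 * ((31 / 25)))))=-300.91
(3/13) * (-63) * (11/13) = -2079/169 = -12.30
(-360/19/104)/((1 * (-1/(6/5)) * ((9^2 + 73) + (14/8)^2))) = 0.00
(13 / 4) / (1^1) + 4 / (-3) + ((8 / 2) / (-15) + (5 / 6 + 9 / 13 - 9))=-4543 / 780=-5.82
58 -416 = -358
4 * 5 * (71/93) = 1420/93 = 15.27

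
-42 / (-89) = 42 / 89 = 0.47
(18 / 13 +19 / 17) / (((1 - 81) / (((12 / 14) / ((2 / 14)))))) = -1659 / 8840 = -0.19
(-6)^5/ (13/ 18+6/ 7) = -979776/ 199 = -4923.50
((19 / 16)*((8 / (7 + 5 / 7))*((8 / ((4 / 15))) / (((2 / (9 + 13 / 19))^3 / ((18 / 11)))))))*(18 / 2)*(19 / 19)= 245286720 / 3971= 61769.51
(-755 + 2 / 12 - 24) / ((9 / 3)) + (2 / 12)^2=-3115 / 12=-259.58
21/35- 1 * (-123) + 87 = 1053/5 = 210.60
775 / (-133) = -775 / 133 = -5.83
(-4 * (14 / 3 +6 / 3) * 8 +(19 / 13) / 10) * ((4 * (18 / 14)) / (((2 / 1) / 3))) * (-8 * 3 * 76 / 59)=1364875488 / 26845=50842.82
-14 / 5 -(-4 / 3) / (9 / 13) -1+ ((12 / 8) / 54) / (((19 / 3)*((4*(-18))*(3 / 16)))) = -28847 / 15390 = -1.87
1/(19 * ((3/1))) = 1/57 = 0.02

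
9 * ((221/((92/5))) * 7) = 69615/92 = 756.68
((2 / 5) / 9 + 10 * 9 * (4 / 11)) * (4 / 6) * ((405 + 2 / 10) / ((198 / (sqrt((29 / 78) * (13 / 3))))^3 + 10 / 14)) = -11221886386312 / 25570027232704827517095 + 131825914554128256 * sqrt(58) / 430471838934424705675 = 0.00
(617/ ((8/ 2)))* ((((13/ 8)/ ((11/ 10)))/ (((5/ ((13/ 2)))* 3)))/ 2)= 104273/ 2112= 49.37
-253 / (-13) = 253 / 13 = 19.46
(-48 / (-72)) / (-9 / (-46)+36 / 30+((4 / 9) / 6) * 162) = 460 / 9243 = 0.05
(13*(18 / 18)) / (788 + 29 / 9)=117 / 7121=0.02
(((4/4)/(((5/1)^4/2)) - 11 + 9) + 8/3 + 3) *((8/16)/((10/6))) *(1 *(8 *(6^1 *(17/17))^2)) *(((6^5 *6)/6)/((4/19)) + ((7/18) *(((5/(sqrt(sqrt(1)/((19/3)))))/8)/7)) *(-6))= 36598552704/3125 - 13762 *sqrt(57)/625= 11711370.62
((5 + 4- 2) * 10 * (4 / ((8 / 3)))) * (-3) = -315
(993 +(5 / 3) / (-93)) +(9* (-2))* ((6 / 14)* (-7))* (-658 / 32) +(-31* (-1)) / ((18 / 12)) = -215893 / 2232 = -96.73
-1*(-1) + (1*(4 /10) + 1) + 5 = 37 /5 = 7.40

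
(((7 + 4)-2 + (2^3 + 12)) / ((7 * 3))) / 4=29 / 84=0.35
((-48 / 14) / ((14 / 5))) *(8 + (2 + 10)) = -1200 / 49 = -24.49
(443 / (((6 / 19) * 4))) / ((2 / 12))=8417 / 4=2104.25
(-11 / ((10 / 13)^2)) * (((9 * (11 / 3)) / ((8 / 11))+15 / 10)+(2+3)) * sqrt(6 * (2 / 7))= -154297 * sqrt(21) / 560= -1262.64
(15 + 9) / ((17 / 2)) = 48 / 17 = 2.82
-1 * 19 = -19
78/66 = 13/11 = 1.18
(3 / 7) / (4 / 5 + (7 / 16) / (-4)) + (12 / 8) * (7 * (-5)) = -160515 / 3094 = -51.88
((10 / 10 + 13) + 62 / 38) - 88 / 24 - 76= -3650 / 57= -64.04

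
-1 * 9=-9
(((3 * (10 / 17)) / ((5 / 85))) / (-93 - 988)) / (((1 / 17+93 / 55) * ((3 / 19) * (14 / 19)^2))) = -32065825 / 173314568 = -0.19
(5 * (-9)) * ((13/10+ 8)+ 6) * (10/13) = -6885/13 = -529.62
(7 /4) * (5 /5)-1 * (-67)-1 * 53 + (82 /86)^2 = 123211 /7396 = 16.66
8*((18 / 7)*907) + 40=130888 / 7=18698.29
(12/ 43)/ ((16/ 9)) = 27/ 172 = 0.16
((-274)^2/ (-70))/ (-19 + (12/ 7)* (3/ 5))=37538/ 629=59.68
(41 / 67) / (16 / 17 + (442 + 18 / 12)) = 1394 / 1012437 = 0.00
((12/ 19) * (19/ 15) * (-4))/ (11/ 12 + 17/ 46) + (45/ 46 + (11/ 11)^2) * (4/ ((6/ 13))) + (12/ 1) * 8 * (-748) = -8792889679/ 122475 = -71793.34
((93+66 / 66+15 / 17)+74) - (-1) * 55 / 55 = 2888 / 17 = 169.88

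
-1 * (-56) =56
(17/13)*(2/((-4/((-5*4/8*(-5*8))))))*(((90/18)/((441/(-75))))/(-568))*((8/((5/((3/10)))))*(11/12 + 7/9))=-129625/1628172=-0.08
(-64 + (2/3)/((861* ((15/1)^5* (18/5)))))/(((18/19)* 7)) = -4293255959981/444860403750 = -9.65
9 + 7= 16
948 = 948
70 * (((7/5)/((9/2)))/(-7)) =-28/9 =-3.11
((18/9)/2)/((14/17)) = 17/14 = 1.21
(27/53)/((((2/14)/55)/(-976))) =-10145520/53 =-191424.91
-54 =-54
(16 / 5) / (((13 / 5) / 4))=64 / 13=4.92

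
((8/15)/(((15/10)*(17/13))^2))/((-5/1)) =-5408/195075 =-0.03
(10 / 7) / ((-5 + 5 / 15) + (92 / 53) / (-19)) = -15105 / 50309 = -0.30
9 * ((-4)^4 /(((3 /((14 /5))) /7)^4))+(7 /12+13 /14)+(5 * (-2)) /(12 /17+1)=19173431546177 /4567500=4197795.63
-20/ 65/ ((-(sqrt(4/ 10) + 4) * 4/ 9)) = 30/ 169 -3 * sqrt(10)/ 338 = 0.15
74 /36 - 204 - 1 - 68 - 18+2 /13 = -288.79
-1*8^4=-4096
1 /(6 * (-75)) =-1 /450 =-0.00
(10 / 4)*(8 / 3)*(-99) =-660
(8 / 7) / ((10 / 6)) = 0.69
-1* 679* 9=-6111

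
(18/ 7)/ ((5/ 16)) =288/ 35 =8.23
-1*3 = -3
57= 57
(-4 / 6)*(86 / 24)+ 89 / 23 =613 / 414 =1.48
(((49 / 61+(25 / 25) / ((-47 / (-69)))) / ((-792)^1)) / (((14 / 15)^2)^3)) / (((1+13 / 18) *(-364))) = 421453125 / 60897433967552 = 0.00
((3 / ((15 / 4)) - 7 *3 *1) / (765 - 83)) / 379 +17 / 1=21970529 / 1292390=17.00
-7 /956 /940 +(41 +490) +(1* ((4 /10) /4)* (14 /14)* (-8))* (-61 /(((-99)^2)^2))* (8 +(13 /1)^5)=3056919676095991 /5754866656176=531.19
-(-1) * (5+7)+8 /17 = 212 /17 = 12.47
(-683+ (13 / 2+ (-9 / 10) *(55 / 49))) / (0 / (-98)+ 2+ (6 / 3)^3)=-16599 / 245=-67.75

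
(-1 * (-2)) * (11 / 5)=22 / 5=4.40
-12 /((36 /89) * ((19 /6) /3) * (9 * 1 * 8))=-0.39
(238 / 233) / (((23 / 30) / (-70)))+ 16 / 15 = -7411256 / 80385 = -92.20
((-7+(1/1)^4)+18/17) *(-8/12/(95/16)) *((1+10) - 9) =1792/1615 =1.11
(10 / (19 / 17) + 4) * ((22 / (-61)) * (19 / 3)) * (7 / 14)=-902 / 61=-14.79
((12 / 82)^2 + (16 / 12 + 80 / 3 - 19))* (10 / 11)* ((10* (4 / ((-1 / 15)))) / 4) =-22747500 / 18491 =-1230.19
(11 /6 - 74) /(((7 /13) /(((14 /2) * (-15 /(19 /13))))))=365885 /38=9628.55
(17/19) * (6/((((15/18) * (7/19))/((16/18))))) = 544/35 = 15.54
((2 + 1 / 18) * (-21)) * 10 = -1295 / 3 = -431.67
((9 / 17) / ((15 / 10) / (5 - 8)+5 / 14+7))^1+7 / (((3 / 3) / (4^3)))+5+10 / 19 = 2344223 / 5168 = 453.60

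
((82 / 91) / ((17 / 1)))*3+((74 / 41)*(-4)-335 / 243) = -130069763 / 15412761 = -8.44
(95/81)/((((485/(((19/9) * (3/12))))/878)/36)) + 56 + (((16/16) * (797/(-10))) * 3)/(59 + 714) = 5832437413/60734610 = 96.03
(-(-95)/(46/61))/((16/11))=63745/736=86.61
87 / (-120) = -29 / 40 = -0.72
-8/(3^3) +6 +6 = 316/27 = 11.70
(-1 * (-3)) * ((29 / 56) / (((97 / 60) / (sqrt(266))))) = 15.67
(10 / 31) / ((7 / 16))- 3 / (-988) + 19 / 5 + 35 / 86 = 228048347 / 46095140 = 4.95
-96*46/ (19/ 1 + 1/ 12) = -52992/ 229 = -231.41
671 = 671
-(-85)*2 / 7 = 170 / 7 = 24.29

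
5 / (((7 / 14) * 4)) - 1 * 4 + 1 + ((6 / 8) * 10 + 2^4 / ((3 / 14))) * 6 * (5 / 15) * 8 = 7885 / 6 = 1314.17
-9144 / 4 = -2286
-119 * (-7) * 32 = 26656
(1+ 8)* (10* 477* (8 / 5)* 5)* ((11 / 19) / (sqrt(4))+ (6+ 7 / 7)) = 47566440 / 19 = 2503496.84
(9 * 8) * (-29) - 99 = -2187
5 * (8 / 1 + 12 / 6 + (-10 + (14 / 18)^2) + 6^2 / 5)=3161 / 81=39.02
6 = 6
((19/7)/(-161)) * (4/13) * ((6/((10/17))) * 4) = -15504/73255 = -0.21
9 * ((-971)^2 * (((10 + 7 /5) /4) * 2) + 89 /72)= 1934710177 /40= 48367754.42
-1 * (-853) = 853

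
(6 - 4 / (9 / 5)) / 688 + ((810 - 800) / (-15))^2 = 1393 / 3096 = 0.45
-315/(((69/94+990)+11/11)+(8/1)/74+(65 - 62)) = -1095570/3460061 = -0.32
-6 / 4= -3 / 2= -1.50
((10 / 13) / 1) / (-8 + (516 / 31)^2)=4805 / 1680692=0.00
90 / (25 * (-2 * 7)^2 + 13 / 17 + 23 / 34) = 3060 / 166649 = 0.02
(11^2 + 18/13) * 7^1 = 11137/13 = 856.69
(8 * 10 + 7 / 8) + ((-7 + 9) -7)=607 / 8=75.88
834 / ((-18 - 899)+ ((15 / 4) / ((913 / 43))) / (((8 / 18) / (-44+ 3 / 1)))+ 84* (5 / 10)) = -12183072 / 13020005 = -0.94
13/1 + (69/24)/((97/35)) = 10893/776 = 14.04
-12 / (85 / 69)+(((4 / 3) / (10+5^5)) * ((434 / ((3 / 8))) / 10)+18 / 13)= -259002686 / 31177575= -8.31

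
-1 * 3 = -3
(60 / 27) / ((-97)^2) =20 / 84681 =0.00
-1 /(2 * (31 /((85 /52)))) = -85 /3224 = -0.03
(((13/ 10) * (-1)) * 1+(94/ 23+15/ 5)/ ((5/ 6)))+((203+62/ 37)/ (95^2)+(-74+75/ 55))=-11051957317/ 168966050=-65.41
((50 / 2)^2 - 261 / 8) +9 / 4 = 594.62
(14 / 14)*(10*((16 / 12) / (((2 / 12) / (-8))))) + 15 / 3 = -635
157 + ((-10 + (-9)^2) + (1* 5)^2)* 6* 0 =157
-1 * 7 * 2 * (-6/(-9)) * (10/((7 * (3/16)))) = -71.11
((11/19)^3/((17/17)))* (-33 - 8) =-54571/6859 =-7.96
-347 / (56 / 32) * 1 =-1388 / 7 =-198.29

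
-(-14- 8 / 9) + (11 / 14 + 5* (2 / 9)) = 235 / 14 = 16.79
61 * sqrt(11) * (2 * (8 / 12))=244 * sqrt(11) / 3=269.75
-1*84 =-84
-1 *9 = -9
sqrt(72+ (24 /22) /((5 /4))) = 8.54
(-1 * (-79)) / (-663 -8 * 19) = -79 / 815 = -0.10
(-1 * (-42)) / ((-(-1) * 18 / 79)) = 553 / 3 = 184.33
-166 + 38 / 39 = -6436 / 39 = -165.03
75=75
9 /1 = 9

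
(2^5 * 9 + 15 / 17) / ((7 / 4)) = 19644 / 119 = 165.08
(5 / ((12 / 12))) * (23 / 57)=115 / 57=2.02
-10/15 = -2/3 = -0.67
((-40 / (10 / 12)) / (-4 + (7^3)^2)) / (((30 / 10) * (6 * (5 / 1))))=-8 / 1764675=-0.00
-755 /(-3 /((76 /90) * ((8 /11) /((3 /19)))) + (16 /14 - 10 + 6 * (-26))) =30526160 /6696689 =4.56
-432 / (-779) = 432 / 779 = 0.55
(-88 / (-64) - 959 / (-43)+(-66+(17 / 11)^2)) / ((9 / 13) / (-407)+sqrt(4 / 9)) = -2398587789 / 39940120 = -60.05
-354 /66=-59 /11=-5.36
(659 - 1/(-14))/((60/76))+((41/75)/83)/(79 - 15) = 834.82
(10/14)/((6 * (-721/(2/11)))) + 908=908.00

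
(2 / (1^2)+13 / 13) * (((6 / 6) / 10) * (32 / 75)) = 16 / 125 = 0.13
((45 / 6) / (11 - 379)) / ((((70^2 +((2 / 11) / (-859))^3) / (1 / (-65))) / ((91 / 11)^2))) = 341639640881 / 78012973995636608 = 0.00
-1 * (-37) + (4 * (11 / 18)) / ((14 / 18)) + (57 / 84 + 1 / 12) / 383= 40.14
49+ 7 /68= 3339 /68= 49.10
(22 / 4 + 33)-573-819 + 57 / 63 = -56809 / 42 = -1352.60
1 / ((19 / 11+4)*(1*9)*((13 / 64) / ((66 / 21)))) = 15488 / 51597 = 0.30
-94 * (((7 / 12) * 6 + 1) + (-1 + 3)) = -611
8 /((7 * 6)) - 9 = -185 /21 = -8.81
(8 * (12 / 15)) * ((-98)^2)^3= 28346956187648 / 5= 5669391237529.60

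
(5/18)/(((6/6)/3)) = 5/6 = 0.83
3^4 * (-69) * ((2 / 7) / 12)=-1863 / 14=-133.07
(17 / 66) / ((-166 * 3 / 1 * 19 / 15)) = -85 / 208164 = -0.00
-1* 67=-67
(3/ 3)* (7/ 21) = 0.33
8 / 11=0.73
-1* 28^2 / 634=-392 / 317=-1.24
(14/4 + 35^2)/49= 351/14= 25.07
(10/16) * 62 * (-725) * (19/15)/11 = -427025/132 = -3235.04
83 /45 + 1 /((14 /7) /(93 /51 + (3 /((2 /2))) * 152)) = 353057 /1530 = 230.76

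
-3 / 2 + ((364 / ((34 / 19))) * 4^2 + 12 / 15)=553161 / 170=3253.89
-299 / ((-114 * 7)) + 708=565283 / 798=708.37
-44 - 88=-132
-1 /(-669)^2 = -1 /447561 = -0.00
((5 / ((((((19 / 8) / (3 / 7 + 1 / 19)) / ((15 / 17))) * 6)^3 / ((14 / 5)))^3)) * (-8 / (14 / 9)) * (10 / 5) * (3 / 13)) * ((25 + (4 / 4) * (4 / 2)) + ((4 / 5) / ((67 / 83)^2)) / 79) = -6107786060471609888706366799872000000 / 46882573013716577068512818383206864763288789733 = -0.00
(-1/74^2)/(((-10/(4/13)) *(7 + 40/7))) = 7/15839330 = 0.00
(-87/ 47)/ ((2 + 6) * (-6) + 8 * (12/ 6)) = 87/ 1504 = 0.06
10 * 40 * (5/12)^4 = 15625/1296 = 12.06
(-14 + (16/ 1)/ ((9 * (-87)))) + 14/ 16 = -82343/ 6264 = -13.15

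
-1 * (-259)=259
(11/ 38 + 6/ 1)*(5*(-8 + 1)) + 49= -6503/ 38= -171.13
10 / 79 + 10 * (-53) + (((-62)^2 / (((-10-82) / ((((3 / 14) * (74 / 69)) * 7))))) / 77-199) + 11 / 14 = -670207863 / 919402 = -728.96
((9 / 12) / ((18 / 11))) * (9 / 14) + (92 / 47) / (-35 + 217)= 20899 / 68432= 0.31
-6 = -6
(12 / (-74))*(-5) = 30 / 37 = 0.81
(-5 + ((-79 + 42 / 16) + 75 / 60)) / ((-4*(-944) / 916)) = -146789 / 7552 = -19.44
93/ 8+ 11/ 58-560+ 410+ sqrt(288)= -32059/ 232+ 12 * sqrt(2)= -121.21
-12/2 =-6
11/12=0.92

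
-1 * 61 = -61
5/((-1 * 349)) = -5/349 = -0.01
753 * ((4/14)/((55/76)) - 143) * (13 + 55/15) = -1789695.19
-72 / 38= -1.89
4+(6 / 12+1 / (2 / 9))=9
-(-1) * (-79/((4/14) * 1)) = -276.50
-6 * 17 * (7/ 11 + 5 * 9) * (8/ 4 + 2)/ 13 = -204816/ 143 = -1432.28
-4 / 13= -0.31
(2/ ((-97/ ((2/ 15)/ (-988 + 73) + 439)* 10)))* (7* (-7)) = 295238377/ 6656625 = 44.35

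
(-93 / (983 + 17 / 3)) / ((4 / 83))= -23157 / 11864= -1.95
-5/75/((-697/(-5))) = -1/2091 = -0.00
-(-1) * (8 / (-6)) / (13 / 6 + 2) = -8 / 25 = -0.32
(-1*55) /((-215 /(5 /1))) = 55 /43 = 1.28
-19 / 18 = -1.06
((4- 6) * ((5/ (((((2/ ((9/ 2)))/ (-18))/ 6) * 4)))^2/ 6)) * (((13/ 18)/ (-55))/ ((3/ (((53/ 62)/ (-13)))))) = -193185/ 21824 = -8.85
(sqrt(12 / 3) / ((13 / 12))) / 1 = 24 / 13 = 1.85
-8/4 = -2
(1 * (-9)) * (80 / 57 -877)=149727 / 19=7880.37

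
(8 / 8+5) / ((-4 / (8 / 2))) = -6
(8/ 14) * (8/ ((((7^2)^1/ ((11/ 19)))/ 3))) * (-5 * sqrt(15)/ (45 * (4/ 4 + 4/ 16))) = -0.06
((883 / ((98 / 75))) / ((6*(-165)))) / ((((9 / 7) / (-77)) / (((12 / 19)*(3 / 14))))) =4415 / 798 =5.53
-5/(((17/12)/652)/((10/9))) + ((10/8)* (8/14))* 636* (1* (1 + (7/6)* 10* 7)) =12494080/357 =34997.42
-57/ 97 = -0.59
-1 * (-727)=727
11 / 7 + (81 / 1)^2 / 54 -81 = 589 / 14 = 42.07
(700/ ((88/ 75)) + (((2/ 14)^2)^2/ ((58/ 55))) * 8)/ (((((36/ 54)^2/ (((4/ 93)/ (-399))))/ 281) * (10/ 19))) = -51360363133/ 664817692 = -77.25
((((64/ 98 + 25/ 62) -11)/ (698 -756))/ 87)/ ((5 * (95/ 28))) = 30209/ 260058225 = 0.00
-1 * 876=-876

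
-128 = -128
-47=-47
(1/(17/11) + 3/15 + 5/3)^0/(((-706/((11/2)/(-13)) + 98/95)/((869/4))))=908105/6979592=0.13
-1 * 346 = -346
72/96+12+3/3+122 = 135.75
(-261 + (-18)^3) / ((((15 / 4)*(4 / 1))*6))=-677 / 10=-67.70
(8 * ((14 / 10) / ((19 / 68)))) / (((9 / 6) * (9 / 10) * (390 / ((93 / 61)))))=236096 / 2034045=0.12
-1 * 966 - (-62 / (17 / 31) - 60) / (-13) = -216428 / 221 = -979.31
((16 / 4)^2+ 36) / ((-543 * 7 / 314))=-16328 / 3801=-4.30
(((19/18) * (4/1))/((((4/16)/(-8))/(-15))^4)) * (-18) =-4034396160000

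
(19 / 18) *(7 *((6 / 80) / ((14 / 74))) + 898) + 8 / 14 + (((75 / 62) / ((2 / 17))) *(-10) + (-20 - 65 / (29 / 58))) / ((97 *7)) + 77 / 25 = 72298046417 / 75776400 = 954.10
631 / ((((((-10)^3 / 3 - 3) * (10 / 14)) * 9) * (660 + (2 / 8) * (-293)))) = -17668 / 35521845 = -0.00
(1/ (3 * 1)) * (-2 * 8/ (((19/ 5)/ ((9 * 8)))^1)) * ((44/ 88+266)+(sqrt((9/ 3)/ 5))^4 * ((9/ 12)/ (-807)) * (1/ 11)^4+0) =-10076076752736/ 374150755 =-26930.53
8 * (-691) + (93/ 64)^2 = -22634039/ 4096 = -5525.89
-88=-88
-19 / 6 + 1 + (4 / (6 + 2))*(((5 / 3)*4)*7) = 127 / 6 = 21.17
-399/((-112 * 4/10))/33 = 95/352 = 0.27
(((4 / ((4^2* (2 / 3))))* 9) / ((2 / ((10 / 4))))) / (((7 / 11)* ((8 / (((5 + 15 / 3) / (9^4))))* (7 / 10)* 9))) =1375 / 6858432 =0.00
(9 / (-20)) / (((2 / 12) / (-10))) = 27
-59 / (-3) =59 / 3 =19.67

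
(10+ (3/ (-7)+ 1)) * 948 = 10021.71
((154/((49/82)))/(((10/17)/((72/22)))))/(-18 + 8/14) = -25092/305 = -82.27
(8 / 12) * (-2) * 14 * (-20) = 1120 / 3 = 373.33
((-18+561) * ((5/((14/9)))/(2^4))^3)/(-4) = -1.10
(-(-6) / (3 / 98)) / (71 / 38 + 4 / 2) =152 / 3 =50.67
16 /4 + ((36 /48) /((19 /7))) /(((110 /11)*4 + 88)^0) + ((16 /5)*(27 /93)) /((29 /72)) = 2248843 /341620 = 6.58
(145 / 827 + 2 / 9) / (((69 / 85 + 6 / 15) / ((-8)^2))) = 16096960 / 766629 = 21.00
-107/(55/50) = -1070/11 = -97.27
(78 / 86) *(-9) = -351 / 43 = -8.16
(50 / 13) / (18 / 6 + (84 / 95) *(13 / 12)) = 2375 / 2444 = 0.97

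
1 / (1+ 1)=1 / 2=0.50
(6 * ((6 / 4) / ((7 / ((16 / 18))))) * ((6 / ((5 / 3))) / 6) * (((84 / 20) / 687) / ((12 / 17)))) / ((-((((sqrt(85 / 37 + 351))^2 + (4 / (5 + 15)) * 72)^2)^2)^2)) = -933002354947765625 / 52493171829658753730100447520994625585152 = -0.00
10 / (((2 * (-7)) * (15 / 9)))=-3 / 7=-0.43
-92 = -92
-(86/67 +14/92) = -4425/3082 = -1.44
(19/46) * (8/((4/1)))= 19/23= 0.83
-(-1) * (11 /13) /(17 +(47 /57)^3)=2037123 /42277352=0.05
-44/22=-2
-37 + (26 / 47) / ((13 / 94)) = -33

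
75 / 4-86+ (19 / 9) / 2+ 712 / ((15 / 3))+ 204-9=48817 / 180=271.21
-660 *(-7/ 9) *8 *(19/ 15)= 46816/ 9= 5201.78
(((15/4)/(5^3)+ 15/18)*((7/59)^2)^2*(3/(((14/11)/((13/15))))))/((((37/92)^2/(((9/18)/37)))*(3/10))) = 363256894/3732450122025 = 0.00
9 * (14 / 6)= 21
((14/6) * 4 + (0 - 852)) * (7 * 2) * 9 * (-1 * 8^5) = 3479175168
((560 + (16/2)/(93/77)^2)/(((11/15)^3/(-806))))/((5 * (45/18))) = -92457.29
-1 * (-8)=8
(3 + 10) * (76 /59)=988 /59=16.75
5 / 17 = 0.29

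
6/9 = 0.67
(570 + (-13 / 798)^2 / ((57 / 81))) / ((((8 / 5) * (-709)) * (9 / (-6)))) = 1277146645 / 3812616304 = 0.33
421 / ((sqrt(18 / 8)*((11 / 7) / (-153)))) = -300594 / 11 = -27326.73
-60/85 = -0.71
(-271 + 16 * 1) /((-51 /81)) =405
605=605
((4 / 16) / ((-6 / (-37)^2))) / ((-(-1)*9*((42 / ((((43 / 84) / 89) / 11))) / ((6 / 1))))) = -58867 / 124340832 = -0.00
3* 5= 15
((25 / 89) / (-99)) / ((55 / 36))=-20 / 10769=-0.00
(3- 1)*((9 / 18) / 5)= 1 / 5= 0.20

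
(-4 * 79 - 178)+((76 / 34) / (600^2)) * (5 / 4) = -1209311981 / 2448000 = -494.00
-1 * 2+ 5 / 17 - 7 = -148 / 17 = -8.71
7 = 7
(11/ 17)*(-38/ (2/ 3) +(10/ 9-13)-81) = -14839/ 153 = -96.99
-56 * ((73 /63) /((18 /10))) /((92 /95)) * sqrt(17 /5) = -13870 * sqrt(85) /1863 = -68.64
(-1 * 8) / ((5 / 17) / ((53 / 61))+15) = -1802 / 3455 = -0.52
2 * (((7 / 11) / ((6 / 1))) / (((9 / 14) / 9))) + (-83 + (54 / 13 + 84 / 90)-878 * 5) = -9577303 / 2145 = -4464.94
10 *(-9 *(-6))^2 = 29160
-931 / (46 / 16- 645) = 7448 / 5137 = 1.45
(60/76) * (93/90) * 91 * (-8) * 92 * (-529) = 549169712/19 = 28903669.05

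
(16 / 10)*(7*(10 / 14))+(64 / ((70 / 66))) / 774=36472 / 4515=8.08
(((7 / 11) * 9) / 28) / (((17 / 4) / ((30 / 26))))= 135 / 2431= 0.06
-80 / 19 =-4.21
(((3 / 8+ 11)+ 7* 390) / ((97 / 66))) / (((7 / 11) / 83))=94394157 / 388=243283.91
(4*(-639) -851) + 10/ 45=-30661/ 9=-3406.78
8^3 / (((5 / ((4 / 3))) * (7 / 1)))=2048 / 105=19.50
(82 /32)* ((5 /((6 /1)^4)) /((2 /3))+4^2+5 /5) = 602413 /13824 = 43.58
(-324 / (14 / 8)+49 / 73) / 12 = -94265 / 6132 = -15.37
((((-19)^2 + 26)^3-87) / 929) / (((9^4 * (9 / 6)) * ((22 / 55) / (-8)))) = -772806880 / 6095169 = -126.79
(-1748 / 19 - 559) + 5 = -646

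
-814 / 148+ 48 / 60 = -47 / 10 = -4.70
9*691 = 6219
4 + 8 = 12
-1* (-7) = 7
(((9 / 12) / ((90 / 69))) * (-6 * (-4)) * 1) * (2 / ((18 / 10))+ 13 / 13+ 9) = 460 / 3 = 153.33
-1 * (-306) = 306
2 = 2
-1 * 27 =-27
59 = 59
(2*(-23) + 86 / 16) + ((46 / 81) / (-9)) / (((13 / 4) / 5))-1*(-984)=71515559 / 75816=943.28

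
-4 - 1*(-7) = 3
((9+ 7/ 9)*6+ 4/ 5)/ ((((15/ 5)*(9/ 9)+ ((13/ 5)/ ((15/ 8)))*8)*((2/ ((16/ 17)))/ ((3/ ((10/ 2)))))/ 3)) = 64224/ 17969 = 3.57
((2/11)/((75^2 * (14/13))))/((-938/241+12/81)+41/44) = -37596/3522491875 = -0.00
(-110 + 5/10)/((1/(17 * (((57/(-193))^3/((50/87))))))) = 59984197893/718905700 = 83.44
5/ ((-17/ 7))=-35/ 17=-2.06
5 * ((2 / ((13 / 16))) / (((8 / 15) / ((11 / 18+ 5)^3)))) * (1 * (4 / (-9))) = -51515050 / 28431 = -1811.93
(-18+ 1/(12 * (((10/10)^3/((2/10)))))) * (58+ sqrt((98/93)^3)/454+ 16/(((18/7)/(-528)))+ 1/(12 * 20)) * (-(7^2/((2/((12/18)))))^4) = -4130593314.60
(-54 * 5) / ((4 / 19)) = -2565 / 2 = -1282.50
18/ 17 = 1.06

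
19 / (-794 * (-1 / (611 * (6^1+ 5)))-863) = -127699 / 5799429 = -0.02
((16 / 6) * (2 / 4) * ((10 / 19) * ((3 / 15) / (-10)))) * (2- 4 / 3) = -8 / 855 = -0.01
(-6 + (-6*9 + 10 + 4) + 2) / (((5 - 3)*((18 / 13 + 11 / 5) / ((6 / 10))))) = -858 / 233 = -3.68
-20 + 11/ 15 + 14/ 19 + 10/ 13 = -65803/ 3705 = -17.76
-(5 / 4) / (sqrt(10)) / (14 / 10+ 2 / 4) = -5 * sqrt(10) / 76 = -0.21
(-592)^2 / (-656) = -21904 / 41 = -534.24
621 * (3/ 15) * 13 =8073/ 5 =1614.60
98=98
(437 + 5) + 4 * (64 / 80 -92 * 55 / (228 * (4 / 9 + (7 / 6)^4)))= 114979638 / 282815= 406.55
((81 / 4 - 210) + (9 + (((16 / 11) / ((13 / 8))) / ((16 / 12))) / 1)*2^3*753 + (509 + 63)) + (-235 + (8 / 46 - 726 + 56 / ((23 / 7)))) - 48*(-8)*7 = 794445469 / 13156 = 60386.55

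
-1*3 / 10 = -3 / 10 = -0.30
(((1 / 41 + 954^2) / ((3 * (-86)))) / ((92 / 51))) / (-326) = 634350869 / 105751792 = 6.00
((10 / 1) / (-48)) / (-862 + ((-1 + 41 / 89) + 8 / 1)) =445 / 1825296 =0.00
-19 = -19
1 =1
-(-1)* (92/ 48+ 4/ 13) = 347/ 156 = 2.22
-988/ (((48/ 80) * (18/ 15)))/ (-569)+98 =514208/ 5121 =100.41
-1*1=-1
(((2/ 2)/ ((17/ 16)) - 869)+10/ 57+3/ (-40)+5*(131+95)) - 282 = -773587/ 38760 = -19.96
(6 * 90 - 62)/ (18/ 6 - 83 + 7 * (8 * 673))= 239/ 18804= 0.01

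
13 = 13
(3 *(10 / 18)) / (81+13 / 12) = 4 / 197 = 0.02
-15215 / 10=-3043 / 2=-1521.50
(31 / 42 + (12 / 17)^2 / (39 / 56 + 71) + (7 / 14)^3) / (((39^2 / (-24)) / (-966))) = 7801753042 / 588289845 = 13.26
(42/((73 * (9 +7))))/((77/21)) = 63/6424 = 0.01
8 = 8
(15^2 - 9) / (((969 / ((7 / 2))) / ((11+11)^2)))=121968 / 323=377.61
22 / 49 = 0.45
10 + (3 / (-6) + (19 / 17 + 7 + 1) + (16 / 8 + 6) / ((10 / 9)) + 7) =32.82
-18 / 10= -9 / 5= -1.80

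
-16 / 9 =-1.78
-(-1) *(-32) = -32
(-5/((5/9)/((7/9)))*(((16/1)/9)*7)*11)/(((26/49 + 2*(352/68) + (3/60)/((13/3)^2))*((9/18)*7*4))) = -1734372640/275855193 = -6.29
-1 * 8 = -8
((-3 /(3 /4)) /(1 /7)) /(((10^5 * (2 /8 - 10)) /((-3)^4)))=189 /81250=0.00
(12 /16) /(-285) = -1 /380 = -0.00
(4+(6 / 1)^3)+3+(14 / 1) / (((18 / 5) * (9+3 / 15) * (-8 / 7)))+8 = 763847 / 3312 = 230.63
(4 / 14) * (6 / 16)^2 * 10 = 45 / 112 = 0.40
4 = 4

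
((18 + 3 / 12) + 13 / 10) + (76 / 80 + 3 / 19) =785 / 38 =20.66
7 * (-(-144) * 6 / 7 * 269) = 232416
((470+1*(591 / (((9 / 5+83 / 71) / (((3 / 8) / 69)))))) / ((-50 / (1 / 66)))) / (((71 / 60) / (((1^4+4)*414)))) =-822237525 / 3292696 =-249.72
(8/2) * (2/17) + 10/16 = 149/136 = 1.10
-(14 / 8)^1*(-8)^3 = 896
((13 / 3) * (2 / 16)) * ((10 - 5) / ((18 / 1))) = 65 / 432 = 0.15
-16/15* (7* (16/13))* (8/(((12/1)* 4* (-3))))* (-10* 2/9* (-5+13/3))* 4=28672/9477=3.03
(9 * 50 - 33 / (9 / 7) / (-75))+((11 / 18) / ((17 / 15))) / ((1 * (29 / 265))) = 455.27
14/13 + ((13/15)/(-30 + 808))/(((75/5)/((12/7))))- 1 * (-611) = 1625018663/2654925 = 612.08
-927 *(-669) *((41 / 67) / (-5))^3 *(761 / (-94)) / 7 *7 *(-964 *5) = -15677944296824646 / 353396525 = -44363606.28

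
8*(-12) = -96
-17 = -17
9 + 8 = 17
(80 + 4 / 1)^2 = 7056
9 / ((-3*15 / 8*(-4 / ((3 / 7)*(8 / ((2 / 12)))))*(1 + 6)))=288 / 245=1.18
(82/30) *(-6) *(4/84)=-82/105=-0.78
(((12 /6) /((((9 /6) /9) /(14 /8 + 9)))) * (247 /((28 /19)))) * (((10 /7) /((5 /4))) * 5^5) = 3783731250 /49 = 77219005.10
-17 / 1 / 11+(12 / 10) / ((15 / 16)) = -73 / 275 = -0.27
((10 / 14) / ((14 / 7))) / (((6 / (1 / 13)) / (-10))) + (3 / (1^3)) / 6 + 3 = 943 / 273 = 3.45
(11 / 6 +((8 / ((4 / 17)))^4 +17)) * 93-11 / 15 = 3728429963 / 30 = 124280998.77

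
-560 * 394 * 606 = -133707840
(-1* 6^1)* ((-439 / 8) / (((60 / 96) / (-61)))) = -32134.80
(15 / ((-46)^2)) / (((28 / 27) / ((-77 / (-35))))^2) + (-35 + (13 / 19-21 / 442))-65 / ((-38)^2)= -22748970433233 / 661761056320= -34.38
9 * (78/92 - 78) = -31941/46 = -694.37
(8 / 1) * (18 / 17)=144 / 17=8.47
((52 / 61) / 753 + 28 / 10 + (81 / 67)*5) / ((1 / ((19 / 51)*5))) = 16.48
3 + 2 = 5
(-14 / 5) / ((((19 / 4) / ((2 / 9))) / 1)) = -112 / 855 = -0.13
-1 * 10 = -10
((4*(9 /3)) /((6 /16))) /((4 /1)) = 8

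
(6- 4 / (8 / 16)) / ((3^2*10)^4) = -1 / 32805000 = -0.00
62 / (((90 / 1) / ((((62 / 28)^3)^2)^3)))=21670662219970396194714277471 / 19209548439478653419520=1128119.29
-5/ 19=-0.26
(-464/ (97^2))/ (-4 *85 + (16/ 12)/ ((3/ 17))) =261/ 1759483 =0.00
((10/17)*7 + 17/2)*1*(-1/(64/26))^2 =72501/34816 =2.08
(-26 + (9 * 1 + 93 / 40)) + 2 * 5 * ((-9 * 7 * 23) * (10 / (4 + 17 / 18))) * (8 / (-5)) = 166872557 / 3560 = 46874.31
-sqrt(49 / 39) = -7*sqrt(39) / 39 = -1.12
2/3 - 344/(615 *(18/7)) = 2486/5535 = 0.45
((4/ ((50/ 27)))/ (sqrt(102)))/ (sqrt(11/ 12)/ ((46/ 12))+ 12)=-207 * sqrt(374)/ 10786925+ 19044 * sqrt(102)/ 10786925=0.02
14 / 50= 7 / 25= 0.28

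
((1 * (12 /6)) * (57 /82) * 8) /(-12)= -38 /41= -0.93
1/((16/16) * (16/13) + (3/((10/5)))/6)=52/77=0.68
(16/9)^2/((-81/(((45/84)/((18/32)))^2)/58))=-5939200/2893401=-2.05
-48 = -48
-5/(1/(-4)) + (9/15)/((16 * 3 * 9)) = 14401/720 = 20.00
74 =74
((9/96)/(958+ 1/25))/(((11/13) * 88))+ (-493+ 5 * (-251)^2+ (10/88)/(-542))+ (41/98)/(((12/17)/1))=9295519161518845363/29555316333312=314512.59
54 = 54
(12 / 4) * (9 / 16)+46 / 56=281 / 112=2.51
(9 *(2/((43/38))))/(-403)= -684/17329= -0.04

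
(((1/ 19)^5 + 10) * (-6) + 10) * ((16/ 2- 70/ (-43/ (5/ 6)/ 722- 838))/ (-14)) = 756949815036756/ 26219494022267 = 28.87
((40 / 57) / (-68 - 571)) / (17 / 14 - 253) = 112 / 25678215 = 0.00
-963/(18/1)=-107/2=-53.50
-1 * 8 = -8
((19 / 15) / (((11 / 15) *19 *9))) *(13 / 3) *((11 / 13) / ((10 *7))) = 1 / 1890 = 0.00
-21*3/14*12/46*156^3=-102503232/23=-4456662.26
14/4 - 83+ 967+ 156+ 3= 2093/2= 1046.50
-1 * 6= -6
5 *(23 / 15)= 23 / 3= 7.67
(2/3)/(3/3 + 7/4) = 8/33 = 0.24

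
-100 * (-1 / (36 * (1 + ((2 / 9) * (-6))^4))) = 225 / 337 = 0.67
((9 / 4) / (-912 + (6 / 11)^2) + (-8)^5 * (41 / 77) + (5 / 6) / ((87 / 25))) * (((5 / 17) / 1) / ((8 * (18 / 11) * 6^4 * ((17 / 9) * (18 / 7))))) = -8892372545275 / 142795685044224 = -0.06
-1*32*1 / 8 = -4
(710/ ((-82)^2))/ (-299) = -355/ 1005238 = -0.00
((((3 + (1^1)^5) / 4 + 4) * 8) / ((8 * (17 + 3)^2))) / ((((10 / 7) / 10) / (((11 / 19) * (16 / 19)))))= 77 / 1805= 0.04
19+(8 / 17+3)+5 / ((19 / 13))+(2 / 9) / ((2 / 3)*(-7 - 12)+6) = 250567 / 9690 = 25.86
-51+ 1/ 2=-101/ 2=-50.50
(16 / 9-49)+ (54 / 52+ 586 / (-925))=-10133599 / 216450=-46.82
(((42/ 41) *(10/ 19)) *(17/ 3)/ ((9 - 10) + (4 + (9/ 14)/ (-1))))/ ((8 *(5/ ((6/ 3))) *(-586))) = -833/ 7532151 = -0.00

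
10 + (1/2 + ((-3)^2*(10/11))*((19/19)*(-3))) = -309/22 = -14.05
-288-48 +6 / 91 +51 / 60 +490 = 281947 / 1820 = 154.92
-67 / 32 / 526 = -67 / 16832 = -0.00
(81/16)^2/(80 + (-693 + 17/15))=-98415/2349568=-0.04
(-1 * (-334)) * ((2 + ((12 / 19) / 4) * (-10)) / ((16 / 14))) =2338 / 19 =123.05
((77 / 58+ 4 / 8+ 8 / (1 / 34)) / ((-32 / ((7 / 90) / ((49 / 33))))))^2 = 847799689 / 4219801600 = 0.20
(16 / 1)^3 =4096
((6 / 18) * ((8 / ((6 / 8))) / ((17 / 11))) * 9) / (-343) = -352 / 5831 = -0.06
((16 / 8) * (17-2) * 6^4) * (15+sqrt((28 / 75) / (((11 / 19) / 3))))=637277.39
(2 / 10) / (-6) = -1 / 30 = -0.03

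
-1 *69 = -69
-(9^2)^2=-6561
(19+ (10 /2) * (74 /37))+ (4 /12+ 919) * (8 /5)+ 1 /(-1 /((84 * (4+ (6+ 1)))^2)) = -12784141 /15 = -852276.07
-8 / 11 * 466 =-3728 / 11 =-338.91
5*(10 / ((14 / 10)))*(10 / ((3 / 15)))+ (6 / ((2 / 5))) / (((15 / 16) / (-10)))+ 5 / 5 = 11387 / 7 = 1626.71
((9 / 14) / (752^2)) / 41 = 9 / 324599296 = 0.00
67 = 67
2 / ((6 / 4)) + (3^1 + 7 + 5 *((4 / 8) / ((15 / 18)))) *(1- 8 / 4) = -35 / 3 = -11.67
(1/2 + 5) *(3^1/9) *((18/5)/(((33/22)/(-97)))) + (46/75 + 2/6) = -31939/75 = -425.85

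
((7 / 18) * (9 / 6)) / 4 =7 / 48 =0.15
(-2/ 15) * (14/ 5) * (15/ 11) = -0.51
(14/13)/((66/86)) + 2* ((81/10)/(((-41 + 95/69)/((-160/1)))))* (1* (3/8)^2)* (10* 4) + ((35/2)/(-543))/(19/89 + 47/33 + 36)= 8668058882416301/23467222722372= 369.37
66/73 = 0.90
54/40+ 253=5087/20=254.35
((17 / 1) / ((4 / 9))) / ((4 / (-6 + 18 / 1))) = 459 / 4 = 114.75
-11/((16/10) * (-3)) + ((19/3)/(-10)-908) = -906.34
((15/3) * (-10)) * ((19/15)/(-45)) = 38/27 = 1.41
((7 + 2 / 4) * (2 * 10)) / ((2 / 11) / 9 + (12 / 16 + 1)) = 59400 / 701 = 84.74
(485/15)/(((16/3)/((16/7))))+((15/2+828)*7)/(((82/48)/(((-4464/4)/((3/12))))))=-4386090295/287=-15282544.58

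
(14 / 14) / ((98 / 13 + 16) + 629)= 13 / 8483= 0.00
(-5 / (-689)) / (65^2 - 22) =5 / 2895867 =0.00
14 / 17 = 0.82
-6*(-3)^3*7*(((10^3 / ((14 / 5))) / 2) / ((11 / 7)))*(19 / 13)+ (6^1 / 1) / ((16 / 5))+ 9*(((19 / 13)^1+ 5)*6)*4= 217058817 / 1144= 189736.73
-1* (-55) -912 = -857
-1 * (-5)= 5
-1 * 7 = -7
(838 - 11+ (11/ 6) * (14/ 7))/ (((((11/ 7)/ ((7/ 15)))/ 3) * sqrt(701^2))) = 122108/ 115665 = 1.06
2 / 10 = 1 / 5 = 0.20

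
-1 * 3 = -3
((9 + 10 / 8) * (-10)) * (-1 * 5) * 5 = 5125 / 2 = 2562.50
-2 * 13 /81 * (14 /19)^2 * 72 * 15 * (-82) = 16714880 /1083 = 15433.87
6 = 6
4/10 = 2/5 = 0.40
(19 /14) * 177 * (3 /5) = 10089 /70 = 144.13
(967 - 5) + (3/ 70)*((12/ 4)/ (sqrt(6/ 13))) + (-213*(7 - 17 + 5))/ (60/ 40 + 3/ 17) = 3*sqrt(78)/ 140 + 30348/ 19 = 1597.45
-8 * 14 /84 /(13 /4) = -16 /39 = -0.41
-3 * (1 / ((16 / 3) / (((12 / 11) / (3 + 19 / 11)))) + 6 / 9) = -443 / 208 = -2.13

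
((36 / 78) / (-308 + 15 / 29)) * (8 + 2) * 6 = -10440 / 115921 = -0.09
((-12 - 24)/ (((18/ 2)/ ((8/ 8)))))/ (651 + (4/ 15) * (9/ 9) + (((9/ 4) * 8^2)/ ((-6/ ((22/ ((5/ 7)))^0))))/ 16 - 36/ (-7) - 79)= -0.01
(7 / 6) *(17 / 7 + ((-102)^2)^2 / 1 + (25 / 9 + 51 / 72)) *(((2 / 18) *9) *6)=54554583845 / 72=757702553.40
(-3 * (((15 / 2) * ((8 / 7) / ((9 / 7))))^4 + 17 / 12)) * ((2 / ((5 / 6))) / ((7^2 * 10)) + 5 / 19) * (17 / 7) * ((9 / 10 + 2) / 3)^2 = -57128291453197 / 15836310000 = -3607.42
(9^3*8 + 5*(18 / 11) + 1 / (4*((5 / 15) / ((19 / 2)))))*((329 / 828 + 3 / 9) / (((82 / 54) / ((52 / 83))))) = 1103737635 / 626152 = 1762.73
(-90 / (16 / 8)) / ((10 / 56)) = -252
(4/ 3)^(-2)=9/ 16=0.56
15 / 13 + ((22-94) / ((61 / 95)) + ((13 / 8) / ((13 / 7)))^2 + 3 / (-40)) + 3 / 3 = -27732587 / 253760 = -109.29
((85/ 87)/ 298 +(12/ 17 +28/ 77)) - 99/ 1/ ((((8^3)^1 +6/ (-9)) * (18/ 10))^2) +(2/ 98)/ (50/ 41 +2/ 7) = 1561433976547943/ 1437468668908272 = 1.09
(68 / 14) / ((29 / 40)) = 1360 / 203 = 6.70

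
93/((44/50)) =105.68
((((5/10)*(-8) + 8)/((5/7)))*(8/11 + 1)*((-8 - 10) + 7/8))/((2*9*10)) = -18221/19800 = -0.92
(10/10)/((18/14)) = 7/9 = 0.78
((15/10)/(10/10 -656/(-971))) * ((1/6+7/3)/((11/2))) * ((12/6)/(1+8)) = 4855/53691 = 0.09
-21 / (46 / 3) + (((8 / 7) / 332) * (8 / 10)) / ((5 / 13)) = -910291 / 668150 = -1.36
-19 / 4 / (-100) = 0.05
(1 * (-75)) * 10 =-750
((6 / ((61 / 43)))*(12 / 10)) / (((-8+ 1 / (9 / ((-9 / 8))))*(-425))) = 12384 / 8425625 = 0.00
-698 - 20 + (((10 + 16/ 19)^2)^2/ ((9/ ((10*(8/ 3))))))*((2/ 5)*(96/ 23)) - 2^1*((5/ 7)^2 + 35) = 89314684686982/ 1321845903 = 67568.15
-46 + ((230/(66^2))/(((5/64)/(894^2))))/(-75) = -65777194/9075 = -7248.18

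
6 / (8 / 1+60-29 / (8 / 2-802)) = 4788 / 54293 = 0.09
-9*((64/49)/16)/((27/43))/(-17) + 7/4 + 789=7905025/9996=790.82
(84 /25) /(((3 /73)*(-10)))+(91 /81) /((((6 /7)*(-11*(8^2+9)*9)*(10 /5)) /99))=-72596657 /8869500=-8.18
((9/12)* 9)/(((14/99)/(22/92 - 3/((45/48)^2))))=-9757341/64400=-151.51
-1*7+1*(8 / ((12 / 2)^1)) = -17 / 3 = -5.67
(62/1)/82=0.76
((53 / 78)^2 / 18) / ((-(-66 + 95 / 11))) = 30899 / 69102072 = 0.00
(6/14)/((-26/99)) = -1.63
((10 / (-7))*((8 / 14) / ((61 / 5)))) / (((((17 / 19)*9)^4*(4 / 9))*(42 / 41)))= -133579025 / 3821804114121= -0.00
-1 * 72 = -72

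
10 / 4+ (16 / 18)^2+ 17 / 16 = 5641 / 1296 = 4.35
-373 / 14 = -26.64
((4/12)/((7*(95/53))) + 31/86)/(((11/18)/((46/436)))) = 4581807/68570810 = 0.07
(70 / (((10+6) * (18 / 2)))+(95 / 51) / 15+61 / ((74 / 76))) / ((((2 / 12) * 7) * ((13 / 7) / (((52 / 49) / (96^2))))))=318319 / 94682112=0.00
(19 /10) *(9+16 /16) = 19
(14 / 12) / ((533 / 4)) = 14 / 1599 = 0.01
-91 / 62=-1.47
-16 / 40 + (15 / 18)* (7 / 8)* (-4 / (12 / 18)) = -191 / 40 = -4.78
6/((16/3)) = 9/8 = 1.12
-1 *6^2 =-36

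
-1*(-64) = 64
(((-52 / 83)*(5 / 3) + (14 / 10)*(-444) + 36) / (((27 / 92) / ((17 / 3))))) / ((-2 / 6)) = 1142301808 / 33615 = 33981.91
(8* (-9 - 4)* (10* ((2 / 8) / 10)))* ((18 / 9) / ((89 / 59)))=-3068 / 89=-34.47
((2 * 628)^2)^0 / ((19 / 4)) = 4 / 19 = 0.21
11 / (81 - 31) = 11 / 50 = 0.22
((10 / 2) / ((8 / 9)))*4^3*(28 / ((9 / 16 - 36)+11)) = -161280 / 391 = -412.48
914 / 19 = 48.11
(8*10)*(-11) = -880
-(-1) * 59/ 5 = 59/ 5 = 11.80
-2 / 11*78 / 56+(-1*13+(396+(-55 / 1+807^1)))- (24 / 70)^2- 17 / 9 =274746163 / 242550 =1132.74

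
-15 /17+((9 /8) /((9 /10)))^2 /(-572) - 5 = -915625 /155584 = -5.89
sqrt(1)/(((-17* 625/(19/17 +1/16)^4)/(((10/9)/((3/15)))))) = -1179716409/1163146854400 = -0.00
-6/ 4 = -3/ 2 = -1.50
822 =822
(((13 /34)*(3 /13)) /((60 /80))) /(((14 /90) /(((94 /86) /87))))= 1410 /148393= 0.01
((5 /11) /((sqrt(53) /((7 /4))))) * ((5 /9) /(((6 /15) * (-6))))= -875 * sqrt(53) /251856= -0.03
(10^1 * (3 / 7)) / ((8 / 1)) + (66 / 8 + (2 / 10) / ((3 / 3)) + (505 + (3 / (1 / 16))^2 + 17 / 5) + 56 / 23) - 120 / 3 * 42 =1841551 / 1610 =1143.82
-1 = -1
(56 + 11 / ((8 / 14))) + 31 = 425 / 4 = 106.25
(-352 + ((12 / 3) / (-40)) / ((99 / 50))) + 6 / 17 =-351.70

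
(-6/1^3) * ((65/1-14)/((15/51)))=-1040.40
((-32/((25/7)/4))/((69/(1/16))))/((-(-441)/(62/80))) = -31/543375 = -0.00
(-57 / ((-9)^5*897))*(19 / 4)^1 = 361 / 70622604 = 0.00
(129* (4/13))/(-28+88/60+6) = -1935/1001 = -1.93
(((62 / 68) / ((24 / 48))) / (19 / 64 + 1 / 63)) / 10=0.58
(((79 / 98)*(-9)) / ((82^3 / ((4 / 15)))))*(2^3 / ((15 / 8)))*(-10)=2528 / 16885645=0.00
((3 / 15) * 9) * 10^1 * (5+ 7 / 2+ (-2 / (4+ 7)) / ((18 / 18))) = 1647 / 11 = 149.73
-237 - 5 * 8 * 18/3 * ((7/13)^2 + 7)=-335733/169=-1986.59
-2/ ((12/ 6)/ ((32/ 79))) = -32/ 79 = -0.41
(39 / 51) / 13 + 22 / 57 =431 / 969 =0.44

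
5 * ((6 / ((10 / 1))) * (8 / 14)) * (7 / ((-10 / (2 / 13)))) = -12 / 65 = -0.18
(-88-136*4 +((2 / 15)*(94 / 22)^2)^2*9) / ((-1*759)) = 211809076 / 277812975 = 0.76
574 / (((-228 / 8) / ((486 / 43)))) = -185976 / 817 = -227.63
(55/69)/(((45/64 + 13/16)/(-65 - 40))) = -55.22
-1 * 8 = -8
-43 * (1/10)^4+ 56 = 559957/10000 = 56.00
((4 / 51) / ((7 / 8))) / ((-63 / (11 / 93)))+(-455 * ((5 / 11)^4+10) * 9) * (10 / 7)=-1799153870002882 / 30624037983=-58749.73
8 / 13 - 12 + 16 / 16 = -10.38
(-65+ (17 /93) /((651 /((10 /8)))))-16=-19615847 /242172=-81.00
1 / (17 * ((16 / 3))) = 3 / 272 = 0.01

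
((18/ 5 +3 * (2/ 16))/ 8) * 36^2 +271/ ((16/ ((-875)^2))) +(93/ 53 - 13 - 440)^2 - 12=2960018063159/ 224720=13172027.69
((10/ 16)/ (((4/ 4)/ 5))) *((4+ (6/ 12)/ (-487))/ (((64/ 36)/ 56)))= 6134625/ 15584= 393.65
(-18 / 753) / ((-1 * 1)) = 6 / 251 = 0.02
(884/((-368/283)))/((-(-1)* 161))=-62543/14812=-4.22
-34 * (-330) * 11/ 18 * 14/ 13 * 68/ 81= 19582640/ 3159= 6199.00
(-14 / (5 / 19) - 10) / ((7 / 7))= -316 / 5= -63.20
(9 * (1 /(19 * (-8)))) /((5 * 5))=-9 /3800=-0.00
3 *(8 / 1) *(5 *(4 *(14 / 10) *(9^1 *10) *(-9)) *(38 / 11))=-20684160 / 11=-1880378.18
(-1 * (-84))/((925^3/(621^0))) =84/791453125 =0.00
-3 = -3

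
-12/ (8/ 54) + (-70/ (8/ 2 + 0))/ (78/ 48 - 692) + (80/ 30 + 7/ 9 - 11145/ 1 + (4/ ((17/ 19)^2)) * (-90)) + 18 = -7972219867/ 684063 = -11654.22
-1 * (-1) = 1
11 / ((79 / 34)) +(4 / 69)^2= 1781878 / 376119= 4.74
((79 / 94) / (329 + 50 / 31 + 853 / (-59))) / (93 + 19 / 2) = 144491 / 5571419480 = 0.00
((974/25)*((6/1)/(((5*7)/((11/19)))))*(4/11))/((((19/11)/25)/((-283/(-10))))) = 36384744/63175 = 575.94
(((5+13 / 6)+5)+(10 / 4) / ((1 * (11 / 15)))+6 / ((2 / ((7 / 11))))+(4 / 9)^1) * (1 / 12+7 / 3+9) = 243175 / 1188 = 204.69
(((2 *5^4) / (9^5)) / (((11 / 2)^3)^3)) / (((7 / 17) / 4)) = 0.00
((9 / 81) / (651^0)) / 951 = 1 / 8559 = 0.00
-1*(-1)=1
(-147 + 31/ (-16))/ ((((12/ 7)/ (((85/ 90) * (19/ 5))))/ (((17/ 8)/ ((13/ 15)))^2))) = -7785606535/ 4153344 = -1874.54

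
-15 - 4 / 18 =-137 / 9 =-15.22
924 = 924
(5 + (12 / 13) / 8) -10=-127 / 26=-4.88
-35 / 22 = -1.59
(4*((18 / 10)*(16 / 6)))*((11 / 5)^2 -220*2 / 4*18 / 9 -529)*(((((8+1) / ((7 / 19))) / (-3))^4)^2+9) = -39802156879620227328 / 144120025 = -276173674543.98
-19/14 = -1.36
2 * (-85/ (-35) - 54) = -722/ 7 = -103.14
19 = 19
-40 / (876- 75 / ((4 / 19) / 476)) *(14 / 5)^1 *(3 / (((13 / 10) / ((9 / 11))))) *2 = 20160 / 8041319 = 0.00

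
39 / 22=1.77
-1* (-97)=97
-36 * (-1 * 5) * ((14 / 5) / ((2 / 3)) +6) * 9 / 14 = 8262 / 7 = 1180.29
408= 408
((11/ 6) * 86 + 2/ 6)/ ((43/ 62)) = 9796/ 43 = 227.81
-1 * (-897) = 897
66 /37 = 1.78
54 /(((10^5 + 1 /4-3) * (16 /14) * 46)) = 0.00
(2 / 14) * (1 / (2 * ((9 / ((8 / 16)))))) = 1 / 252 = 0.00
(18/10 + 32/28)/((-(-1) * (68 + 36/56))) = 206/4805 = 0.04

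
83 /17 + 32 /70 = 3177 /595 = 5.34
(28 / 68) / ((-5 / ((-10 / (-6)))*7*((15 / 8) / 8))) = -64 / 765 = -0.08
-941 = -941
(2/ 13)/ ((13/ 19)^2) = 722/ 2197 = 0.33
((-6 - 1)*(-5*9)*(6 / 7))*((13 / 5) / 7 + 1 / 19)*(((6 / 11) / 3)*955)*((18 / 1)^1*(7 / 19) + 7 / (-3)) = 339330600 / 3971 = 85452.18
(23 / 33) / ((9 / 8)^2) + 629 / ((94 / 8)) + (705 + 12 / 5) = 478329107 / 628155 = 761.48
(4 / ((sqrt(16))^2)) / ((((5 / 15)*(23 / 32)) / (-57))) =-1368 / 23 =-59.48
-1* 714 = -714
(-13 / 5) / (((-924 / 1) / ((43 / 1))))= 559 / 4620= 0.12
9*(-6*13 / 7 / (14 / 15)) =-5265 / 49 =-107.45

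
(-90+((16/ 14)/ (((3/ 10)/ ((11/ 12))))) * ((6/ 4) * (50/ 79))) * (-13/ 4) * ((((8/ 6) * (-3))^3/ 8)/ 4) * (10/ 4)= -4673825/ 3318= -1408.63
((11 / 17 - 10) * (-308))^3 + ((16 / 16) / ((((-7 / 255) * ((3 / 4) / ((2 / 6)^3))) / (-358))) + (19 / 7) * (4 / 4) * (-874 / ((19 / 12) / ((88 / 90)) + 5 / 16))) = 110987819797295968 / 4642785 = 23905440333.18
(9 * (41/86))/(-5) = -369/430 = -0.86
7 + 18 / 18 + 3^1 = 11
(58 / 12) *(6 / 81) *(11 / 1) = 319 / 81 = 3.94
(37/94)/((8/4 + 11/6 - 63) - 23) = -111/23171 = -0.00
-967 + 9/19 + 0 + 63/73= -1339375/1387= -965.66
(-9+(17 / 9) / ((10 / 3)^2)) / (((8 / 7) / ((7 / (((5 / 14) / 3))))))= -908607 / 2000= -454.30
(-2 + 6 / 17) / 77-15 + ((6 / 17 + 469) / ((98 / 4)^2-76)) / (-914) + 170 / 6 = 13.31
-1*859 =-859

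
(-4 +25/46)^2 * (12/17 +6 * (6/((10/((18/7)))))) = 37466442/314755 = 119.03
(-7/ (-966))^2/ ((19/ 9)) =1/ 40204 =0.00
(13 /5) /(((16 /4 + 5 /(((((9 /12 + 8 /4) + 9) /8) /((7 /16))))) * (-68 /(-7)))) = 4277 /87720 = 0.05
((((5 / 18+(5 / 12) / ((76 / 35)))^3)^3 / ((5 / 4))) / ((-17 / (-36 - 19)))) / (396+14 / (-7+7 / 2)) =0.00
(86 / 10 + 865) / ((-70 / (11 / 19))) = -3432 / 475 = -7.23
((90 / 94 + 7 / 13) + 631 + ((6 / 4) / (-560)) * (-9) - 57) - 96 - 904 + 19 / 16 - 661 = -742003033 / 684320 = -1084.29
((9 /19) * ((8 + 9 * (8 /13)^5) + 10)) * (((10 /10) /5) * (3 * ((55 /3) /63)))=1.55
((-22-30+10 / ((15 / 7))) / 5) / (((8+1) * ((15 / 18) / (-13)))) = 3692 / 225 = 16.41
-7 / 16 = -0.44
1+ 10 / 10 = 2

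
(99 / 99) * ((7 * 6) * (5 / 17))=210 / 17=12.35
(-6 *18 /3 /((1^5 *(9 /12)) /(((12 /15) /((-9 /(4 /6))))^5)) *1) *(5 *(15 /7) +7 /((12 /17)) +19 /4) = 279445504 /313882340625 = 0.00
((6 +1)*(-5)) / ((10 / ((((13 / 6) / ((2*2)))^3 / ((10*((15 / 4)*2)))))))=-15379 / 2073600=-0.01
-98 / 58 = -49 / 29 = -1.69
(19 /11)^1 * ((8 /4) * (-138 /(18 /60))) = -1589.09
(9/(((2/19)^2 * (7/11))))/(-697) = -35739/19516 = -1.83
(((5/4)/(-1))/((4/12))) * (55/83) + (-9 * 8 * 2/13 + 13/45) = -2577877/194220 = -13.27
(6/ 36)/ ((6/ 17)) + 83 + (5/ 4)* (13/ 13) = 1525/ 18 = 84.72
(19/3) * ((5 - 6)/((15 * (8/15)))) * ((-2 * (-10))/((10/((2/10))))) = -19/60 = -0.32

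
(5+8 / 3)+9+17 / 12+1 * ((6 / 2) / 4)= 113 / 6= 18.83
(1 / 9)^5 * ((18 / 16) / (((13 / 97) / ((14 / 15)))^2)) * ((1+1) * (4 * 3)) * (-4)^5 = -1888423936 / 83160675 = -22.71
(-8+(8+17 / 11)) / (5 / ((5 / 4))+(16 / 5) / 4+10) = 85 / 814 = 0.10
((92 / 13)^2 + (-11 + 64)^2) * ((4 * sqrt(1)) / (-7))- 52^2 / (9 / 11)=-52581812 / 10647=-4938.65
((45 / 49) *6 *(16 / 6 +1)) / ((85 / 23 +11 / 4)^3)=770901120 / 10217864993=0.08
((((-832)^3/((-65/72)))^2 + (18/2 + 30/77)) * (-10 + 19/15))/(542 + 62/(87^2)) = -258939030334848225783339339/39486177500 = -6557713274090616.29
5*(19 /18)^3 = 5.88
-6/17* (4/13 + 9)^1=-726/221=-3.29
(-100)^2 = 10000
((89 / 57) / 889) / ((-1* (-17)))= 89 / 861441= 0.00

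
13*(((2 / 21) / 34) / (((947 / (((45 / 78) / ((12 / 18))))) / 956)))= 3585 / 112693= 0.03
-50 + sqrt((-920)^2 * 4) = 1790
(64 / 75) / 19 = 64 / 1425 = 0.04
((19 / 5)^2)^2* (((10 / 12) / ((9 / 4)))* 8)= 2085136 / 3375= 617.82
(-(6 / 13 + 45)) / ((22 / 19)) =-11229 / 286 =-39.26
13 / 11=1.18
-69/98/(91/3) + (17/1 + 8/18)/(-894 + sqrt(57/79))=-1472886731/34474214502- 157 * sqrt(4503)/568256283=-0.04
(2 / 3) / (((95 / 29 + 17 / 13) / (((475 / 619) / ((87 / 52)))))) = 80275 / 1203336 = 0.07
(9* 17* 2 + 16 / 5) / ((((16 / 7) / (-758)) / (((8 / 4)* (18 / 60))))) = -6152307 / 100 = -61523.07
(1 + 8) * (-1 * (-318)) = 2862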